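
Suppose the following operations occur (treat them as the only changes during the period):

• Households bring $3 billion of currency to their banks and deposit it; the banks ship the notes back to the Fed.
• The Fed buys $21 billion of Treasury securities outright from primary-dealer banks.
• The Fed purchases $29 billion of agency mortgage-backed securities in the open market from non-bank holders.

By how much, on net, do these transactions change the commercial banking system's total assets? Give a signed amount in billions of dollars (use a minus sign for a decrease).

+$32 billion

Fed balance sheet:
  Assets:      Securities +$50B
  Liabilities: Bank reserves +$53B, Currency in circulation −$3B
Commercial banking system:
  Assets:      Reserves at CB +$53B, Securities −$21B
  Liabilities: Checkable deposits +$32B
Change in total bank assets = +$32 billion.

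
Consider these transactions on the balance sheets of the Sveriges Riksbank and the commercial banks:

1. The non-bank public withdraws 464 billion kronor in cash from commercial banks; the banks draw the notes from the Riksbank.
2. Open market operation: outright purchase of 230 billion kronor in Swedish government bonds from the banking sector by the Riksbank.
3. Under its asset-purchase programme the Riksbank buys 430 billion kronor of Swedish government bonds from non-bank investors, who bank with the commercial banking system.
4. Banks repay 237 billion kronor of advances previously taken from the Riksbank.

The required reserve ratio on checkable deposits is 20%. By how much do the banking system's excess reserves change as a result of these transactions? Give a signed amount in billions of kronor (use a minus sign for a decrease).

-34.2 billion

Currency withdrawal 464 billion kronor: reserves −464B, deposits −464B.
OMO purchase (from banks) 230 billion kronor: reserves +230B, deposits 0.
Asset purchase (from non-banks) 430 billion kronor: reserves +430B, deposits +430B.
Discount-window repayment 237 billion kronor: reserves −237B, deposits 0.
Totals: Δreserves = −41B, Δdeposits = −34B.
Δrequired reserves = 20% × −34B = −6.8B.
Δexcess reserves = Δreserves − Δrequired = −41B − (−6.8B) = -34.2 billion.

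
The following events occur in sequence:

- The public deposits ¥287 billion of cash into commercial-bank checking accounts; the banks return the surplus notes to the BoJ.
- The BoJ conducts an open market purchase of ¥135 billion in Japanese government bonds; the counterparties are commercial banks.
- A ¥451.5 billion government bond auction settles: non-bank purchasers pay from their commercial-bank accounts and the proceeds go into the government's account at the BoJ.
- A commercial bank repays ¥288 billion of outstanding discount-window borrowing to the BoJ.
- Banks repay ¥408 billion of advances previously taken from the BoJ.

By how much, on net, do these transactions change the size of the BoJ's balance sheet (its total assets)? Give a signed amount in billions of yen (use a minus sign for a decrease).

-¥561 billion

Currency deposit ¥287 billion: only the composition of liabilities changes → 0.
OMO purchase (from banks) ¥135 billion: a BoJ asset is acquired → +¥135B.
Government account inflow ¥451.5 billion: only the composition of liabilities changes → 0.
Discount-window repayment ¥288 billion: a BoJ asset is shed → −¥288B.
Discount-window repayment ¥408 billion: a BoJ asset is shed → −¥408B.
Net: 0 + 135 + 0 − 288 − 408 = -¥561 billion.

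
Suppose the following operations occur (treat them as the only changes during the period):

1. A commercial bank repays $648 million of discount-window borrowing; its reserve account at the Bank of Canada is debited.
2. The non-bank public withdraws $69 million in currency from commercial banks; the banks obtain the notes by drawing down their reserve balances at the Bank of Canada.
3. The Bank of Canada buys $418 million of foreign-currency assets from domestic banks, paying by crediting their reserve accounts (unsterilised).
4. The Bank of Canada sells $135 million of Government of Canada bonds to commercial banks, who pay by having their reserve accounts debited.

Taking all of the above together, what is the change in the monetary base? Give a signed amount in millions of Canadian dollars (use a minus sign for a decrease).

Bank of Canada balance sheet:
  Assets:      Securities −$135M, Loans to banks −$648M, Foreign assets +$418M
  Liabilities: Bank reserves −$434M, Currency in circulation +$69M
Commercial banking system:
  Assets:      Reserves at CB −$434M, Securities +$135M, Foreign assets −$418M
  Liabilities: Checkable deposits −$69M, Borrowings from CB −$648M
Monetary base = currency + reserves: +$69M + (−$434M) = -$365 million.

-$365 million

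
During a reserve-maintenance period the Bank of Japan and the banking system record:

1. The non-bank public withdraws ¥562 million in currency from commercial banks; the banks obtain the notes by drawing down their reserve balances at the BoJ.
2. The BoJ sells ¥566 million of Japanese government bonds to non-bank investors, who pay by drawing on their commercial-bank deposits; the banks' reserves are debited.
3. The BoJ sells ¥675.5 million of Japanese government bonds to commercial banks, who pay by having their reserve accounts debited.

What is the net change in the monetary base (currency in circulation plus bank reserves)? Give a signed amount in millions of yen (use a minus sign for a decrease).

-¥1241.5 million

Currency withdrawal ¥562 million: just a shift between currency and reserves — both are base money → 0.
Asset sale (to non-banks) ¥566 million: BoJ balance sheet contracts → −¥566M.
OMO sale (to banks) ¥675.5 million: BoJ balance sheet contracts → −¥675.5M.
Net: 0 − 566 − 675.5 = -¥1241.5 million.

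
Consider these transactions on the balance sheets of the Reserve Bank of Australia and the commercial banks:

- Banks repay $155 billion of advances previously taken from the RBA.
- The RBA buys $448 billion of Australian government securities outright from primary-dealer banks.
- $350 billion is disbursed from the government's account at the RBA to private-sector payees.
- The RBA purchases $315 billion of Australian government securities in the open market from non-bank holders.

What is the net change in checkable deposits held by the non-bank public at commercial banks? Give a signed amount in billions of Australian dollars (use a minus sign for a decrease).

+$665 billion

RBA balance sheet:
  Assets:      Securities +$763B, Loans to banks −$155B
  Liabilities: Bank reserves +$958B, Government deposits −$350B
Commercial banking system:
  Assets:      Reserves at CB +$958B, Securities −$448B
  Liabilities: Checkable deposits +$665B, Borrowings from CB −$155B
So the change in checkable deposits held by the non-bank public at commercial banks is +$665 billion.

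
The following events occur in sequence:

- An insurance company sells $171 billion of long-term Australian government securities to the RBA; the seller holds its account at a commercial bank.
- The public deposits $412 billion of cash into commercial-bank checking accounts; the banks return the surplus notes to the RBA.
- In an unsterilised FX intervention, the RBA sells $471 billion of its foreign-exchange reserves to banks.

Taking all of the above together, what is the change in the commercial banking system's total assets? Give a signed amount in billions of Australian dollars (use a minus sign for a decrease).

+$583 billion

Asset purchase (from non-banks) $171 billion: bank balance sheets expand → +$171B.
Currency deposit $412 billion: bank balance sheets expand → +$412B.
FX sale $471 billion: just an asset swap on bank balance sheets → 0.
Net: 171 + 412 + 0 = +$583 billion.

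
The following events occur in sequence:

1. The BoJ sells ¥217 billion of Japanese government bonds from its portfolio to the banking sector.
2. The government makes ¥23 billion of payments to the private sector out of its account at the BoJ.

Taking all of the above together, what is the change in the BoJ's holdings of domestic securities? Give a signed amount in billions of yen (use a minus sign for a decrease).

-¥217 billion

BoJ balance sheet:
  Assets:      Securities −¥217B
  Liabilities: Bank reserves −¥194B, Government deposits −¥23B
Commercial banking system:
  Assets:      Reserves at CB −¥194B, Securities +¥217B
  Liabilities: Checkable deposits +¥23B
So the change in the BoJ's holdings of domestic securities is -¥217 billion.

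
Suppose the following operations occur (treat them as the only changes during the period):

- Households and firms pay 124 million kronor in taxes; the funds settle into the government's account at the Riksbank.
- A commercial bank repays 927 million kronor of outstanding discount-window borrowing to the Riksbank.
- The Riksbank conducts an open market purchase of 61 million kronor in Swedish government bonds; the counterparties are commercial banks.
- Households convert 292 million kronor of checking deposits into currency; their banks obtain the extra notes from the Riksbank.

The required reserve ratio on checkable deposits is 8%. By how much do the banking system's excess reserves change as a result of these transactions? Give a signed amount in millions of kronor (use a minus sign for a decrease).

-1248.72 million

Government account inflow 124 million kronor: reserves −124M, deposits −124M.
Discount-window repayment 927 million kronor: reserves −927M, deposits 0.
OMO purchase (from banks) 61 million kronor: reserves +61M, deposits 0.
Currency withdrawal 292 million kronor: reserves −292M, deposits −292M.
Totals: Δreserves = −1282M, Δdeposits = −416M.
Δrequired reserves = 8% × −416M = −33.28M.
Δexcess reserves = Δreserves − Δrequired = −1282M − (−33.28M) = -1248.72 million.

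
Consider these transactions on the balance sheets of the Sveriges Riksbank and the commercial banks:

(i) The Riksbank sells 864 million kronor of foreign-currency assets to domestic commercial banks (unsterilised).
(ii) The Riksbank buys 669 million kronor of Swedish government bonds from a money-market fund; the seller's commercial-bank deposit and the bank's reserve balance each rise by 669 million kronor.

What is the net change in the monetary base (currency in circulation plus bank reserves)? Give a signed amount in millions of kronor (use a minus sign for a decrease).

-195 million

FX sale 864 million kronor: Riksbank balance sheet contracts → −864M.
Asset purchase (from non-banks) 669 million kronor: Riksbank balance sheet expands → +669M.
Net: −864 + 669 = -195 million.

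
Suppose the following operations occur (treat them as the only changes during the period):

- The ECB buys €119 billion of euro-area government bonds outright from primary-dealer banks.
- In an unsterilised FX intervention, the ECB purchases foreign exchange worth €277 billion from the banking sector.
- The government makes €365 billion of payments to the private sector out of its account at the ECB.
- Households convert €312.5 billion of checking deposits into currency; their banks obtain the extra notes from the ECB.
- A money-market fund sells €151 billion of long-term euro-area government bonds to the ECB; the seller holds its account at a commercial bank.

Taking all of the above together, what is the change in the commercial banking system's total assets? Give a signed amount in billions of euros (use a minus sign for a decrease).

+€203.5 billion

OMO purchase (from banks) €119 billion: just an asset swap on bank balance sheets → 0.
FX purchase €277 billion: just an asset swap on bank balance sheets → 0.
Government spending €365 billion: bank balance sheets expand → +€365B.
Currency withdrawal €312.5 billion: bank balance sheets shrink → −€312.5B.
Asset purchase (from non-banks) €151 billion: bank balance sheets expand → +€151B.
Net: 0 + 0 + 365 − 312.5 + 151 = +€203.5 billion.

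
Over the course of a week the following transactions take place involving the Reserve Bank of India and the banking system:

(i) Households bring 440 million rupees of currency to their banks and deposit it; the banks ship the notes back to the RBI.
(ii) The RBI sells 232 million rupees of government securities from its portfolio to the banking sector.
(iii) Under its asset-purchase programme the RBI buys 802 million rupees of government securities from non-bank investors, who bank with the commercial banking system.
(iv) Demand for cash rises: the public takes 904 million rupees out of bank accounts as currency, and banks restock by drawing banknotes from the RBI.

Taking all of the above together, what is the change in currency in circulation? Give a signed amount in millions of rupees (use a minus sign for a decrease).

+464 million

Currency deposit 440 million rupees: notes return to the central bank → −440M.
OMO sale (to banks) 232 million rupees: no currency enters or leaves circulation → 0.
Asset purchase (from non-banks) 802 million rupees: no currency enters or leaves circulation → 0.
Currency withdrawal 904 million rupees: notes leave the central bank → +904M.
Net: −440 + 0 + 0 + 904 = +464 million.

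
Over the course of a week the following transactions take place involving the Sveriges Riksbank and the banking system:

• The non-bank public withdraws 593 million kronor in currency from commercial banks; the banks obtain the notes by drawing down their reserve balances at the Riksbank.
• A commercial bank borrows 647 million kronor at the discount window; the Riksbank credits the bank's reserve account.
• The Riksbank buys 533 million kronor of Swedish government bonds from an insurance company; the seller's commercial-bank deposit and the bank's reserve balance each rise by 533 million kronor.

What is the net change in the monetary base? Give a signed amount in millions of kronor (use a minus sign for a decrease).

+1180 million

Currency withdrawal 593 million kronor: just a shift between currency and reserves — both are base money → 0.
Discount-window loan 647 million kronor: Riksbank balance sheet expands → +647M.
Asset purchase (from non-banks) 533 million kronor: Riksbank balance sheet expands → +533M.
Net: 0 + 647 + 533 = +1180 million.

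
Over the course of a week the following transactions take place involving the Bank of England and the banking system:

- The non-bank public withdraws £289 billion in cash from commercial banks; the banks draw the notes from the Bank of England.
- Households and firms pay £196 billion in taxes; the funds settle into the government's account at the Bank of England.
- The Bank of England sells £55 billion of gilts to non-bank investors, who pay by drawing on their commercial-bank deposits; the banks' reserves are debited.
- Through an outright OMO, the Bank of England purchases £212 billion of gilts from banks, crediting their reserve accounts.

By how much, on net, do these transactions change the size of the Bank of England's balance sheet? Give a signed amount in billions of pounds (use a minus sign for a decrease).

Bank of England balance sheet:
  Assets:      Securities +£157B
  Liabilities: Bank reserves −£328B, Currency in circulation +£289B, Government deposits +£196B
Change in total Bank of England assets = +£157 billion.

+£157 billion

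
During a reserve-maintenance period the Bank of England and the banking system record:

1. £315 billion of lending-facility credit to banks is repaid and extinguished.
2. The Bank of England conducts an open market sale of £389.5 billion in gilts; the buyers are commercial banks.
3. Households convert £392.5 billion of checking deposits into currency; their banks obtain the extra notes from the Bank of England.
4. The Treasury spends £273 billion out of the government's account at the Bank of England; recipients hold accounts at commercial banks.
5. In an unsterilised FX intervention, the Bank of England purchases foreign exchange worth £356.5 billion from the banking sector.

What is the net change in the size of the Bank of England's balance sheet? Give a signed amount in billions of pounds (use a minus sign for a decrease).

-£348 billion

Discount-window repayment £315 billion: a Bank of England asset is shed → −£315B.
OMO sale (to banks) £389.5 billion: a Bank of England asset is shed → −£389.5B.
Currency withdrawal £392.5 billion: only the composition of liabilities changes → 0.
Government spending £273 billion: only the composition of liabilities changes → 0.
FX purchase £356.5 billion: a Bank of England asset is acquired → +£356.5B.
Net: −315 − 389.5 + 0 + 0 + 356.5 = -£348 billion.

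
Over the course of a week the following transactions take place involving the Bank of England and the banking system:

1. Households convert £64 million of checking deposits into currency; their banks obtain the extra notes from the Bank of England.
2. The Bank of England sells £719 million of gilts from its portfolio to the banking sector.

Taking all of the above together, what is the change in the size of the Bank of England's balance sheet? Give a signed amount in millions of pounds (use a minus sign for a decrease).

Bank of England balance sheet:
  Assets:      Securities −£719M
  Liabilities: Bank reserves −£783M, Currency in circulation +£64M
Change in total Bank of England assets = -£719 million.

-£719 million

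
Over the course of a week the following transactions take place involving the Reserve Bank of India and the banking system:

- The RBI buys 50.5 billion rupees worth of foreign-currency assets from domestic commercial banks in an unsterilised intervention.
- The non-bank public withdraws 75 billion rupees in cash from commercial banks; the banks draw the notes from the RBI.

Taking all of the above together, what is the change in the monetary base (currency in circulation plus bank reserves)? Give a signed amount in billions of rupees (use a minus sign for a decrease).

FX purchase 50.5 billion rupees: RBI balance sheet expands → +50.5B.
Currency withdrawal 75 billion rupees: just a shift between currency and reserves — both are base money → 0.
Net: 50.5 + 0 = +50.5 billion.

+50.5 billion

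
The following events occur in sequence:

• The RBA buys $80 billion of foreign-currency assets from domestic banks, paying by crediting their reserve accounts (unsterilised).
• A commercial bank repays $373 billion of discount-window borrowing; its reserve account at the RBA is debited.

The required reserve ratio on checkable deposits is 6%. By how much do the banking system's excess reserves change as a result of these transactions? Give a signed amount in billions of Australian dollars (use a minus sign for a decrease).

-$293 billion

FX purchase $80 billion: reserves +$80B, deposits 0.
Discount-window repayment $373 billion: reserves −$373B, deposits 0.
Totals: Δreserves = −$293B, Δdeposits = 0.
Δrequired reserves = 6% × 0 = 0.
Δexcess reserves = Δreserves − Δrequired = −$293B − (0) = -$293 billion.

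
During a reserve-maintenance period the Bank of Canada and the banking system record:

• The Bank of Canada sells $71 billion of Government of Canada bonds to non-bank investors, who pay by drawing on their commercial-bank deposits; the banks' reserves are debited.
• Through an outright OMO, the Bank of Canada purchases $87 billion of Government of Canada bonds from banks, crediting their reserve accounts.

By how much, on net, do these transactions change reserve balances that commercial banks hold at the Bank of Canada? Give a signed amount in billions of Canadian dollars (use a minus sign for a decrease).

+$16 billion

Asset sale (to non-banks) $71 billion: the non-bank buyers' banks settle from reserves → −$71B.
OMO purchase (from banks) $87 billion: the Bank of Canada pays by crediting reserve accounts → +$87B.
Net: −71 + 87 = +$16 billion.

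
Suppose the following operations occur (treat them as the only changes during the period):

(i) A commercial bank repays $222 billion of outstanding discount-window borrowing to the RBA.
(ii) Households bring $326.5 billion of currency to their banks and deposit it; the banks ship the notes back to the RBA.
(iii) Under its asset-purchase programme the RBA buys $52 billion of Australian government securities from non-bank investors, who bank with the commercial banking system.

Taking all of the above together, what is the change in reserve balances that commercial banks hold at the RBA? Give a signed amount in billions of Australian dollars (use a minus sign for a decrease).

+$156.5 billion

Discount-window repayment $222 billion: repayment is debited from reserves → −$222B.
Currency deposit $326.5 billion: returned notes are swapped for reserve credit → +$326.5B.
Asset purchase (from non-banks) $52 billion: the RBA pays by crediting reserve accounts → +$52B.
Net: −222 + 326.5 + 52 = +$156.5 billion.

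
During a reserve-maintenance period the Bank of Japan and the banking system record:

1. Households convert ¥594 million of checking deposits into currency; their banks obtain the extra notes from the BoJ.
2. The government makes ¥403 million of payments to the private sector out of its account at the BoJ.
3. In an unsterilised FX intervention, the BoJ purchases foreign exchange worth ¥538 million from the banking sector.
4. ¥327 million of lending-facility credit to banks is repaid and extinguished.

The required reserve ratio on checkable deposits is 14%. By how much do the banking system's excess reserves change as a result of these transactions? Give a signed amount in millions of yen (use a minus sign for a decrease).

+¥46.74 million

Currency withdrawal ¥594 million: reserves −¥594M, deposits −¥594M.
Government spending ¥403 million: reserves +¥403M, deposits +¥403M.
FX purchase ¥538 million: reserves +¥538M, deposits 0.
Discount-window repayment ¥327 million: reserves −¥327M, deposits 0.
Totals: Δreserves = +¥20M, Δdeposits = −¥191M.
Δrequired reserves = 14% × −¥191M = −¥26.74M.
Δexcess reserves = Δreserves − Δrequired = +¥20M − (−¥26.74M) = +¥46.74 million.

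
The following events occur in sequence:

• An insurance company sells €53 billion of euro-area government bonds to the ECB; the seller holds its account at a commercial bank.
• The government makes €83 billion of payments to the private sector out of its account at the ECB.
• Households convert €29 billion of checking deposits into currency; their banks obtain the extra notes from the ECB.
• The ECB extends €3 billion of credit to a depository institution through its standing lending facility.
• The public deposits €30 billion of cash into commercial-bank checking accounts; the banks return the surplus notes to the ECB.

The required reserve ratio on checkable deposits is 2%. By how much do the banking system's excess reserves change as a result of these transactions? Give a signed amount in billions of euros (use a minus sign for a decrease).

Asset purchase (from non-banks) €53 billion: reserves +€53B, deposits +€53B.
Government spending €83 billion: reserves +€83B, deposits +€83B.
Currency withdrawal €29 billion: reserves −€29B, deposits −€29B.
Discount-window loan €3 billion: reserves +€3B, deposits 0.
Currency deposit €30 billion: reserves +€30B, deposits +€30B.
Totals: Δreserves = +€140B, Δdeposits = +€137B.
Δrequired reserves = 2% × +€137B = +€2.74B.
Δexcess reserves = Δreserves − Δrequired = +€140B − (+€2.74B) = +€137.26 billion.

+€137.26 billion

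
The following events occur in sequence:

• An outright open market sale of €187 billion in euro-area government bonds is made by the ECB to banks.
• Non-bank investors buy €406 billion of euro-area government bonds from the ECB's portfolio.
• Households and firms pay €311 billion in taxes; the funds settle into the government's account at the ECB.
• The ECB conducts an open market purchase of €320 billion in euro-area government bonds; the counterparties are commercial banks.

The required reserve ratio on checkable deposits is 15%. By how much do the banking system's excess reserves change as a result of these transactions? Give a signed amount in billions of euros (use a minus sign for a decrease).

-€476.45 billion

OMO sale (to banks) €187 billion: reserves −€187B, deposits 0.
Asset sale (to non-banks) €406 billion: reserves −€406B, deposits −€406B.
Government account inflow €311 billion: reserves −€311B, deposits −€311B.
OMO purchase (from banks) €320 billion: reserves +€320B, deposits 0.
Totals: Δreserves = −€584B, Δdeposits = −€717B.
Δrequired reserves = 15% × −€717B = −€107.55B.
Δexcess reserves = Δreserves − Δrequired = −€584B − (−€107.55B) = -€476.45 billion.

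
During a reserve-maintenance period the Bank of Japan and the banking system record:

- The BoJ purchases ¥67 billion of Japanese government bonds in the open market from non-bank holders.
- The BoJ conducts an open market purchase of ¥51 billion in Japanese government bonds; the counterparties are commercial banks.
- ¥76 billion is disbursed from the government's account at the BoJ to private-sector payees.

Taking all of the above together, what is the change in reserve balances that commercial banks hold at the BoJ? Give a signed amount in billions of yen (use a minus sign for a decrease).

+¥194 billion

BoJ balance sheet:
  Assets:      Securities +¥118B
  Liabilities: Bank reserves +¥194B, Government deposits −¥76B
Commercial banking system:
  Assets:      Reserves at CB +¥194B, Securities −¥51B
  Liabilities: Checkable deposits +¥143B
So the change in reserve balances that commercial banks hold at the BoJ is +¥194 billion.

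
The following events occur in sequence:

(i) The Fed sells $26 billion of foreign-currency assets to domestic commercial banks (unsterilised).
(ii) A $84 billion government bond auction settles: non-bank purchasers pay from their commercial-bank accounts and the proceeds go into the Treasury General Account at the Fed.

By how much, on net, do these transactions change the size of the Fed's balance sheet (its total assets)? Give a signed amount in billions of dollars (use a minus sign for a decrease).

-$26 billion

Fed balance sheet:
  Assets:      Foreign assets −$26B
  Liabilities: Bank reserves −$110B, Government deposits +$84B
Change in total Fed assets = -$26 billion.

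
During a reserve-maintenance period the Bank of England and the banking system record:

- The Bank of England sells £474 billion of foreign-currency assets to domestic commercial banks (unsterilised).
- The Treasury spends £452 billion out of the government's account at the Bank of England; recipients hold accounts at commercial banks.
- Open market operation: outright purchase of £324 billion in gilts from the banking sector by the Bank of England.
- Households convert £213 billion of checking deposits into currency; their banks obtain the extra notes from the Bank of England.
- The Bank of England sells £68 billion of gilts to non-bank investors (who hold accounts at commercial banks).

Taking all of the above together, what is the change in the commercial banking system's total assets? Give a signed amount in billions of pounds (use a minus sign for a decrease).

Bank of England balance sheet:
  Assets:      Securities +£256B, Foreign assets −£474B
  Liabilities: Bank reserves +£21B, Currency in circulation +£213B, Government deposits −£452B
Commercial banking system:
  Assets:      Reserves at CB +£21B, Securities −£324B, Foreign assets +£474B
  Liabilities: Checkable deposits +£171B
Change in total bank assets = +£171 billion.

+£171 billion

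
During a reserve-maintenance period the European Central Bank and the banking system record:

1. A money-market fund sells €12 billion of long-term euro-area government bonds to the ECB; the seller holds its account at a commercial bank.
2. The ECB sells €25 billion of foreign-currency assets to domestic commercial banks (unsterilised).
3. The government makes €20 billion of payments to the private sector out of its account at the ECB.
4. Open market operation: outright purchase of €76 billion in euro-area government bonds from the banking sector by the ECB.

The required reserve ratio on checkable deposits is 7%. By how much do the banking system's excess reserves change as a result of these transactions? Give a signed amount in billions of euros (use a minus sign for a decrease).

Asset purchase (from non-banks) €12 billion: reserves +€12B, deposits +€12B.
FX sale €25 billion: reserves −€25B, deposits 0.
Government spending €20 billion: reserves +€20B, deposits +€20B.
OMO purchase (from banks) €76 billion: reserves +€76B, deposits 0.
Totals: Δreserves = +€83B, Δdeposits = +€32B.
Δrequired reserves = 7% × +€32B = +€2.24B.
Δexcess reserves = Δreserves − Δrequired = +€83B − (+€2.24B) = +€80.76 billion.

+€80.76 billion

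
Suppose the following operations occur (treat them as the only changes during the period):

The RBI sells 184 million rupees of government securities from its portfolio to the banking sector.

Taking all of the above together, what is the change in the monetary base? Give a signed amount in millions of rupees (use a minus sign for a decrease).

RBI balance sheet:
  Assets:      Securities −184M
  Liabilities: Bank reserves −184M
Monetary base = currency + reserves: 0 + (−184M) = -184 million.

-184 million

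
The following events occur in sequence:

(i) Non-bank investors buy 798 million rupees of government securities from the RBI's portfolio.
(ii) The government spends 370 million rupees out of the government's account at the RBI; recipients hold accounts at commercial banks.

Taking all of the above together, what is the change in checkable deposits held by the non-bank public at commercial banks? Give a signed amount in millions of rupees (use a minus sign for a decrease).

RBI balance sheet:
  Assets:      Securities −798M
  Liabilities: Bank reserves −428M, Government deposits −370M
Commercial banking system:
  Assets:      Reserves at CB −428M
  Liabilities: Checkable deposits −428M
So the change in checkable deposits held by the non-bank public at commercial banks is -428 million.

-428 million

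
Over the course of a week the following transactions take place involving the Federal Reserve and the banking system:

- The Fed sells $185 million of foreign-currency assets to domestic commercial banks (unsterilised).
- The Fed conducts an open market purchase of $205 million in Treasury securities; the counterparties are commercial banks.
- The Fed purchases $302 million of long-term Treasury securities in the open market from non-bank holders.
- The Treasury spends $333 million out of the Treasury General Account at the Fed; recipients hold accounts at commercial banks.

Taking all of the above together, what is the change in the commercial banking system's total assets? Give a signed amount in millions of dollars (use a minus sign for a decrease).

+$635 million

Fed balance sheet:
  Assets:      Securities +$507M, Foreign assets −$185M
  Liabilities: Bank reserves +$655M, Government deposits −$333M
Commercial banking system:
  Assets:      Reserves at CB +$655M, Securities −$205M, Foreign assets +$185M
  Liabilities: Checkable deposits +$635M
Change in total bank assets = +$635 million.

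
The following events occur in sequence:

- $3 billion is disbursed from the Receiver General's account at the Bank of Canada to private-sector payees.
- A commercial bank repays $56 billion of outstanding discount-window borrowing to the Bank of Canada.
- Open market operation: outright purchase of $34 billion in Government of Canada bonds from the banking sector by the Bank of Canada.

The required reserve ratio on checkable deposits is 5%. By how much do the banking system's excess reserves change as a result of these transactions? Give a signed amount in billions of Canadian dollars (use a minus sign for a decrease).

-$19.15 billion

Government spending $3 billion: reserves +$3B, deposits +$3B.
Discount-window repayment $56 billion: reserves −$56B, deposits 0.
OMO purchase (from banks) $34 billion: reserves +$34B, deposits 0.
Totals: Δreserves = −$19B, Δdeposits = +$3B.
Δrequired reserves = 5% × +$3B = +$0.15B.
Δexcess reserves = Δreserves − Δrequired = −$19B − (+$0.15B) = -$19.15 billion.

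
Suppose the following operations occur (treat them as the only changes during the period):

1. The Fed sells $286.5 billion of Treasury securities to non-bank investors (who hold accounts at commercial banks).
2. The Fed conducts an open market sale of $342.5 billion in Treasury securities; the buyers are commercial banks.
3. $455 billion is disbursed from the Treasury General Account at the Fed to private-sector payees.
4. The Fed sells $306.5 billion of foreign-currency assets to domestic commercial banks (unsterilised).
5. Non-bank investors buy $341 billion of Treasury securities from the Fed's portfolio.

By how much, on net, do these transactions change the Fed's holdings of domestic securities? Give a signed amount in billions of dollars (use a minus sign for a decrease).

Fed balance sheet:
  Assets:      Securities −$970B, Foreign assets −$306.5B
  Liabilities: Bank reserves −$821.5B, Government deposits −$455B
Commercial banking system:
  Assets:      Reserves at CB −$821.5B, Securities +$342.5B, Foreign assets +$306.5B
  Liabilities: Checkable deposits −$172.5B
So the change in the Fed's holdings of domestic securities is -$970 billion.

-$970 billion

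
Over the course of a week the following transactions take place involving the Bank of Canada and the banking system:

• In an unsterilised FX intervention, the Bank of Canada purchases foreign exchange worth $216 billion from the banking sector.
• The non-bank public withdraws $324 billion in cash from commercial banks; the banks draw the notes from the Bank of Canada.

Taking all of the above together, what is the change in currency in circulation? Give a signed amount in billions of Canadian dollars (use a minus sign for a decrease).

Bank of Canada balance sheet:
  Assets:      Foreign assets +$216B
  Liabilities: Bank reserves −$108B, Currency in circulation +$324B
Commercial banking system:
  Assets:      Reserves at CB −$108B, Foreign assets −$216B
  Liabilities: Checkable deposits −$324B
So the change in currency in circulation is +$324 billion.

+$324 billion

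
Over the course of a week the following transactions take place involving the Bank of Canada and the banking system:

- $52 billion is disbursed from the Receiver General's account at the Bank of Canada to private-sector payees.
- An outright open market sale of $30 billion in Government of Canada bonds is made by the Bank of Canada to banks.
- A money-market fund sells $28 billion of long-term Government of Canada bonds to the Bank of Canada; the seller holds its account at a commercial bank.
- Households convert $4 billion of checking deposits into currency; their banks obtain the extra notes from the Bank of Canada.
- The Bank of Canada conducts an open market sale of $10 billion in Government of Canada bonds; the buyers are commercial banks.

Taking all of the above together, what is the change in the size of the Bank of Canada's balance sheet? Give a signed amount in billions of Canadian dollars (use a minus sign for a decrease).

Bank of Canada balance sheet:
  Assets:      Securities −$12B
  Liabilities: Bank reserves +$36B, Currency in circulation +$4B, Government deposits −$52B
Commercial banking system:
  Assets:      Reserves at CB +$36B, Securities +$40B
  Liabilities: Checkable deposits +$76B
Change in total Bank of Canada assets = -$12 billion.

-$12 billion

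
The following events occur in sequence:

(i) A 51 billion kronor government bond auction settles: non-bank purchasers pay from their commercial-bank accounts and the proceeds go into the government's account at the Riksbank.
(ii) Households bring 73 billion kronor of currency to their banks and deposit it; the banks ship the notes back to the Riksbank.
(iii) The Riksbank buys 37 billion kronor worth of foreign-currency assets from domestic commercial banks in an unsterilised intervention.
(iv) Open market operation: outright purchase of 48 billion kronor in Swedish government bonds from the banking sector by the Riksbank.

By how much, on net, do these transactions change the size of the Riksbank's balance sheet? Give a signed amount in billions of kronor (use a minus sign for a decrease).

+85 billion

Government account inflow 51 billion kronor: only the composition of liabilities changes → 0.
Currency deposit 73 billion kronor: only the composition of liabilities changes → 0.
FX purchase 37 billion kronor: a Riksbank asset is acquired → +37B.
OMO purchase (from banks) 48 billion kronor: a Riksbank asset is acquired → +48B.
Net: 0 + 0 + 37 + 48 = +85 billion.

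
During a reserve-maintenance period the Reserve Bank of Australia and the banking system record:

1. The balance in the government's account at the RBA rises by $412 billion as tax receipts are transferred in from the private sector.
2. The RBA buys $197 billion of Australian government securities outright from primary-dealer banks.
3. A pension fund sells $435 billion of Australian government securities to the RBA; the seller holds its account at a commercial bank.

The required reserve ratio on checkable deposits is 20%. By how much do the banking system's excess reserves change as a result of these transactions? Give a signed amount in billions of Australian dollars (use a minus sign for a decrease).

+$215.4 billion

Government account inflow $412 billion: reserves −$412B, deposits −$412B.
OMO purchase (from banks) $197 billion: reserves +$197B, deposits 0.
Asset purchase (from non-banks) $435 billion: reserves +$435B, deposits +$435B.
Totals: Δreserves = +$220B, Δdeposits = +$23B.
Δrequired reserves = 20% × +$23B = +$4.6B.
Δexcess reserves = Δreserves − Δrequired = +$220B − (+$4.6B) = +$215.4 billion.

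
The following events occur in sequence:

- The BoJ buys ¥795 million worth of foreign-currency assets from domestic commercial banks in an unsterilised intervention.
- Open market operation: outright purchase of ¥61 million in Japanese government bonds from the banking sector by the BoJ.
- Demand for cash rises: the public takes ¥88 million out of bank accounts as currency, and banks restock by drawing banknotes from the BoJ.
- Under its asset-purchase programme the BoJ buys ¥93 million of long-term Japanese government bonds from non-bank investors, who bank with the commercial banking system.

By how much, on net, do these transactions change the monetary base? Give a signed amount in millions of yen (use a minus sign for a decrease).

+¥949 million

BoJ balance sheet:
  Assets:      Securities +¥154M, Foreign assets +¥795M
  Liabilities: Bank reserves +¥861M, Currency in circulation +¥88M
Commercial banking system:
  Assets:      Reserves at CB +¥861M, Securities −¥61M, Foreign assets −¥795M
  Liabilities: Checkable deposits +¥5M
Monetary base = currency + reserves: +¥88M + (+¥861M) = +¥949 million.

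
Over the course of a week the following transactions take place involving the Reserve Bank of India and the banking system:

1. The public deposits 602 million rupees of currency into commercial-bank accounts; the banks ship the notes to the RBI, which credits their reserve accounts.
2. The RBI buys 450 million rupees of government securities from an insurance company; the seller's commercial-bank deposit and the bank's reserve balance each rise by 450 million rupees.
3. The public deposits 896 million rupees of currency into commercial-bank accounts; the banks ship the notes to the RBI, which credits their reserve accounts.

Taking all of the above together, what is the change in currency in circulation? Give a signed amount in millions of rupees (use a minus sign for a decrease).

-1498 million

Currency deposit 602 million rupees: notes return to the central bank → −602M.
Asset purchase (from non-banks) 450 million rupees: no currency enters or leaves circulation → 0.
Currency deposit 896 million rupees: notes return to the central bank → −896M.
Net: −602 + 0 − 896 = -1498 million.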